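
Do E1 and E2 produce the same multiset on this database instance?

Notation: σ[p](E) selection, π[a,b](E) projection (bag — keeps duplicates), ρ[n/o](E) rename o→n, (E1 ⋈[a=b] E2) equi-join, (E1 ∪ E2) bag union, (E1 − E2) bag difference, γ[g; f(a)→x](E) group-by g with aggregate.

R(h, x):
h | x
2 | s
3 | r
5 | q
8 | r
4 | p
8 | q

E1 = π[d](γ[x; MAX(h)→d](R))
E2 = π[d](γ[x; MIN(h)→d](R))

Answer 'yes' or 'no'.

E1 subexpression sizes:
  R → 6
  γ[x; MAX(h)→d](R) → 4
  π[d](γ[x; MAX(h)→d](R)) → 4
E2 subexpression sizes:
  R → 6
  γ[x; MIN(h)→d](R) → 4
  π[d](γ[x; MIN(h)→d](R)) → 4

E1 result:
d
2
4
8
8
E2 result:
d
2
3
4
5
Witness: (5,) appears 0× in E1 but 1× in E2.

no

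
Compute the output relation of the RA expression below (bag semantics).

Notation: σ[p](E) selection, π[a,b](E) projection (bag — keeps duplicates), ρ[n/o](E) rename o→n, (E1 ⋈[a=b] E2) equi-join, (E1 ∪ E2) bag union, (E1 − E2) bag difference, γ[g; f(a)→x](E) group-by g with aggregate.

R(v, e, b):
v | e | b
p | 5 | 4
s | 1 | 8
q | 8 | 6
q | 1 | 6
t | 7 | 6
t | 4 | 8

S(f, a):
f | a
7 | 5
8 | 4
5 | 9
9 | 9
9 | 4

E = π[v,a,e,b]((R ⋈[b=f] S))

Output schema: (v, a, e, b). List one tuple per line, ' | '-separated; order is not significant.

Subexpression sizes:
  R → 6
  S → 5
  (R ⋈[b=f] S) → 2
  π[v,a,e,b]((R ⋈[b=f] S)) → 2

== RESULT ==
v | a | e | b
s | 4 | 1 | 8
t | 4 | 4 | 8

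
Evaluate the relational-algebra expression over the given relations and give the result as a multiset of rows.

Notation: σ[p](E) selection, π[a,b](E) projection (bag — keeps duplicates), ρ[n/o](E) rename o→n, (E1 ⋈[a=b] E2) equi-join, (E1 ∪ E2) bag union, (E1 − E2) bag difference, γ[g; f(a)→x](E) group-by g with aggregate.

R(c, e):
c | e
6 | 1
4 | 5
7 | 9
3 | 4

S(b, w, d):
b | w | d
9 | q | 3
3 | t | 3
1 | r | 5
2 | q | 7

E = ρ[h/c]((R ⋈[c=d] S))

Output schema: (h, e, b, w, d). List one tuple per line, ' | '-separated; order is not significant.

Per-node cardinality:
  R → 4
  S → 4
  (R ⋈[c=d] S) → 3
  ρ[h/c]((R ⋈[c=d] S)) → 3

== RESULT ==
h | e | b | w | d
3 | 4 | 3 | t | 3
3 | 4 | 9 | q | 3
7 | 9 | 2 | q | 7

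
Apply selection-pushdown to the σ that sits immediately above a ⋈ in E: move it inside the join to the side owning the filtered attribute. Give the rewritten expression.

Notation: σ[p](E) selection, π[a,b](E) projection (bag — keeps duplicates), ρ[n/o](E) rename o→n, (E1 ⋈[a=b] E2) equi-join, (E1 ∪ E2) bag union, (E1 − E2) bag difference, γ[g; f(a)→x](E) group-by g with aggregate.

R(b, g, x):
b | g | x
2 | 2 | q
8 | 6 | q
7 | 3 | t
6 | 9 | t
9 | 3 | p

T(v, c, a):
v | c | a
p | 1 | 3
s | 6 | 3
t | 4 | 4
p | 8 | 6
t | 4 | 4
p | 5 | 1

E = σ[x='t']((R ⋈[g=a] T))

σ filters on x, owned by the left side.
E' = (σ[x='t'](R) ⋈[g=a] T)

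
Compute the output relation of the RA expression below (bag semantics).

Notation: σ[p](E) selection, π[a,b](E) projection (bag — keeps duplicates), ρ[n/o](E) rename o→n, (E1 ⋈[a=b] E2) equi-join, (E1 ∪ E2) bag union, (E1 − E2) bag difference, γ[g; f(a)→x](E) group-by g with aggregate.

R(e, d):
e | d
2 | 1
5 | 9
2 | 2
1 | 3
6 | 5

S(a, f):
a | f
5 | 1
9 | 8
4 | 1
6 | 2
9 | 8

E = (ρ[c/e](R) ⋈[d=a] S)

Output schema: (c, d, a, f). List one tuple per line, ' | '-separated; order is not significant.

Stepwise |·|:
  R → 5
  ρ[c/e](R) → 5
  S → 5
  (ρ[c/e](R) ⋈[d=a] S) → 3

== RESULT ==
c | d | a | f
5 | 9 | 9 | 8
5 | 9 | 9 | 8
6 | 5 | 5 | 1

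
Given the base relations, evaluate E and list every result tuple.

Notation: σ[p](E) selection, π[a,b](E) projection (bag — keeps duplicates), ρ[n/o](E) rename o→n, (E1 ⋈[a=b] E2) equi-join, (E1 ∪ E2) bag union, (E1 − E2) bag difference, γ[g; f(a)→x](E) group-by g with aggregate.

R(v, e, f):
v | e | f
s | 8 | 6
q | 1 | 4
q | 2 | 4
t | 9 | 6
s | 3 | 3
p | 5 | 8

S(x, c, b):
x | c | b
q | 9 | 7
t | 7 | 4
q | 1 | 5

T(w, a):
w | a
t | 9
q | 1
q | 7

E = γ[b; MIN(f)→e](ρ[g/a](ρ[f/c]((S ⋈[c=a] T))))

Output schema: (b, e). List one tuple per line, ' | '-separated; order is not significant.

Row counts bottom-up:
  S → 3
  T → 3
  (S ⋈[c=a] T) → 3
  ρ[f/c]((S ⋈[c=a] T)) → 3
  ρ[g/a](ρ[f/c]((S ⋈[c=a] T))) → 3
  γ[b; MIN(f)→e](ρ[g/a](ρ[f/c]((S ⋈[c=a] T)))) → 3

== RESULT ==
b | e
4 | 7
5 | 1
7 | 9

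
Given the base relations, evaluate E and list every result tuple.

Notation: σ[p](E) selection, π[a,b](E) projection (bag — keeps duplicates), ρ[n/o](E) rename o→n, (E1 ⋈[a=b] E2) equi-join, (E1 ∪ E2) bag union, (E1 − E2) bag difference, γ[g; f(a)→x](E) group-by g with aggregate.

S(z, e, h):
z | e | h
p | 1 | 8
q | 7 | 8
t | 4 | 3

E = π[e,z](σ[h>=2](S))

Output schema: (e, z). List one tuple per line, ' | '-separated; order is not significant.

Subexpression sizes:
  S → 3
  σ[h>=2](S) → 3
  π[e,z](σ[h>=2](S)) → 3

== RESULT ==
e | z
1 | p
4 | t
7 | q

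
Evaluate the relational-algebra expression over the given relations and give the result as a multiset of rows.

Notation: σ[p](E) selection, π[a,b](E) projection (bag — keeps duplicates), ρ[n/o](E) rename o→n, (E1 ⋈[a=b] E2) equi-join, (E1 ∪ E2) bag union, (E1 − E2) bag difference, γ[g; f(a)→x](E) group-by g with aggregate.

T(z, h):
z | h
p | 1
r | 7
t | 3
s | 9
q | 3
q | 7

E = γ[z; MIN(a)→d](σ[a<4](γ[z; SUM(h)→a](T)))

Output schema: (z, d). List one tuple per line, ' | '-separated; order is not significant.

Row counts bottom-up:
  T → 6
  γ[z; SUM(h)→a](T) → 5
  σ[a<4](γ[z; SUM(h)→a](T)) → 2
  γ[z; MIN(a)→d](σ[a<4](γ[z; SUM(h)→a](T))) → 2

== RESULT ==
z | d
p | 1
t | 3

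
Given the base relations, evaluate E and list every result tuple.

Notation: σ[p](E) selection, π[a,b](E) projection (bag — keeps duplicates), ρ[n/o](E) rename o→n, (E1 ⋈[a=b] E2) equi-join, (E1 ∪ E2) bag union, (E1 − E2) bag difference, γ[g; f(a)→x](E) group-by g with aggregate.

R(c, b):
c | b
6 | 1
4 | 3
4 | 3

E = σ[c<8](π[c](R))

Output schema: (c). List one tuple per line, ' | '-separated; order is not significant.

Per-node cardinality:
  R → 3
  π[c](R) → 3
  σ[c<8](π[c](R)) → 3

== RESULT ==
c
4
4
6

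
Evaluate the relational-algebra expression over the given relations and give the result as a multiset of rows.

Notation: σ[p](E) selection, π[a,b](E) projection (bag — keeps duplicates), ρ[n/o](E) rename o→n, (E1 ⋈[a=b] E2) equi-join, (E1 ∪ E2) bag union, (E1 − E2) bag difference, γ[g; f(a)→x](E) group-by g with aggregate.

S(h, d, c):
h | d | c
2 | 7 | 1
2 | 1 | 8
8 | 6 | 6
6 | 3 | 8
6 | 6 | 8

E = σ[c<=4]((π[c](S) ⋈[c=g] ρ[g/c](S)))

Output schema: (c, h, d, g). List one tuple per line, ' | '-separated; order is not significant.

Row counts bottom-up:
  S → 5
  π[c](S) → 5
  S → 5
  ρ[g/c](S) → 5
  (π[c](S) ⋈[c=g] ρ[g/c](S)) → 11
  σ[c<=4]((π[c](S) ⋈[c=g] ρ[g/c](S))) → 1

== RESULT ==
c | h | d | g
1 | 2 | 7 | 1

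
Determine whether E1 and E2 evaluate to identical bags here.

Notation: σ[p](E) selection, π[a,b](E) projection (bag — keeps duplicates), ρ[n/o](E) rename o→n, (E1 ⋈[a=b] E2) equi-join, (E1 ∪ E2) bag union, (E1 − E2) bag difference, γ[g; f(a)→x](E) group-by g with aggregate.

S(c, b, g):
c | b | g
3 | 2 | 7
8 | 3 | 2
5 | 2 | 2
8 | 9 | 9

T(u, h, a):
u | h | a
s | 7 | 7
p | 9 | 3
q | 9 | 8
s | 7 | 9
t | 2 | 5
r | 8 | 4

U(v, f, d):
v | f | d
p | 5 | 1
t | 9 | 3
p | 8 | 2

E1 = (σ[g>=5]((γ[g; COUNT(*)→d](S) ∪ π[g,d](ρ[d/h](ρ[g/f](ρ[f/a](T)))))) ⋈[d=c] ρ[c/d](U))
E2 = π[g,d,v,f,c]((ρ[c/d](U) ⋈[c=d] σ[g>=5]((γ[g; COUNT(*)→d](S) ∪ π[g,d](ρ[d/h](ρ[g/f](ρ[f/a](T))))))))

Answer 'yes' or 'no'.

E1 subexpression sizes:
  S → 4
  γ[g; COUNT(*)→d](S) → 3
  T → 6
  ρ[f/a](T) → 6
  ρ[g/f](ρ[f/a](T)) → 6
  ρ[d/h](ρ[g/f](ρ[f/a](T))) → 6
  π[g,d](ρ[d/h](ρ[g/f](ρ[f/a](T)))) → 6
  (γ[g; COUNT(*)→d](S) ∪ π[g,d](ρ[d/h](ρ[g/f](ρ[f/a](T))))) → 9
  σ[g>=5]((γ[g; COUNT(*)→d](S) ∪ π[g,d](ρ[d/h](ρ[g/f](ρ[f/a](T)))))) → 6
  U → 3
  ρ[c/d](U) → 3
  (σ[g>=5]((γ[g; COUNT(*)→d](S) ∪ π[g,d](ρ[d/h](ρ[g/f](ρ[f/a](T)))))) ⋈[d=c] ρ[c/d](U)) → 3
E2 subexpression sizes:
  U → 3
  ρ[c/d](U) → 3
  S → 4
  γ[g; COUNT(*)→d](S) → 3
  T → 6
  ρ[f/a](T) → 6
  ρ[g/f](ρ[f/a](T)) → 6
  ρ[d/h](ρ[g/f](ρ[f/a](T))) → 6
  π[g,d](ρ[d/h](ρ[g/f](ρ[f/a](T)))) → 6
  (γ[g; COUNT(*)→d](S) ∪ π[g,d](ρ[d/h](ρ[g/f](ρ[f/a](T))))) → 9
  σ[g>=5]((γ[g; COUNT(*)→d](S) ∪ π[g,d](ρ[d/h](ρ[g/f](ρ[f/a](T)))))) → 6
  (ρ[c/d](U) ⋈[c=d] σ[g>=5]((γ[g; COUNT(*)→d](S) ∪ π[g,d](ρ[d/h](ρ[g/f](ρ[f/a](T))))))) → 3
  π[g,d,v,f,c]((ρ[c/d](U) ⋈[c=d] σ[g>=5]((γ[g; COUNT(*)→d](S) ∪ π[g,d](ρ[d/h](ρ[g/f](ρ[f/a](T)))))))) → 3

E1 and E2 produce the same multiset:
g | d | v | f | c
5 | 2 | p | 8 | 2
7 | 1 | p | 5 | 1
9 | 1 | p | 5 | 1

yes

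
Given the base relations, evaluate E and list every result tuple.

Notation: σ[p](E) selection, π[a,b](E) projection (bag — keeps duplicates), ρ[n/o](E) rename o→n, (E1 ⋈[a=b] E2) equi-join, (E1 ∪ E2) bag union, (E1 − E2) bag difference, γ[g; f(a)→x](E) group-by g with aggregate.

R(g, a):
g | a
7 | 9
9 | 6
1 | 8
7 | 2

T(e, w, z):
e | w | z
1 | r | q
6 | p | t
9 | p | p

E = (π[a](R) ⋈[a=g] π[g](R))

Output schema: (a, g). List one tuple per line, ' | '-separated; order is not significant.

Row counts bottom-up:
  R → 4
  π[a](R) → 4
  R → 4
  π[g](R) → 4
  (π[a](R) ⋈[a=g] π[g](R)) → 1

== RESULT ==
a | g
9 | 9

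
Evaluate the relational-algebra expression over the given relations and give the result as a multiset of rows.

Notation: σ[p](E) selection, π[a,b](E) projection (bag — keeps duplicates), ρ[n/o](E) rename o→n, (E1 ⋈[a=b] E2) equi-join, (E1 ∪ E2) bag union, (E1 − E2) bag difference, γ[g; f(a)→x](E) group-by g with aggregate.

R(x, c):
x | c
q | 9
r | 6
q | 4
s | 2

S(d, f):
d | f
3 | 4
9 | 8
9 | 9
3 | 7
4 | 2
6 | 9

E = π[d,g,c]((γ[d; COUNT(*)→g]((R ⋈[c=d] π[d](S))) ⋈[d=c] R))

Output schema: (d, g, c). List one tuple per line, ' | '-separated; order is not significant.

Subexpression sizes:
  R → 4
  S → 6
  π[d](S) → 6
  (R ⋈[c=d] π[d](S)) → 4
  γ[d; COUNT(*)→g]((R ⋈[c=d] π[d](S))) → 3
  R → 4
  (γ[d; COUNT(*)→g]((R ⋈[c=d] π[d](S))) ⋈[d=c] R) → 3
  π[d,g,c]((γ[d; COUNT(*)→g]((R ⋈[c=d] π[d](S))) ⋈[d=c] R)) → 3

== RESULT ==
d | g | c
4 | 1 | 4
6 | 1 | 6
9 | 2 | 9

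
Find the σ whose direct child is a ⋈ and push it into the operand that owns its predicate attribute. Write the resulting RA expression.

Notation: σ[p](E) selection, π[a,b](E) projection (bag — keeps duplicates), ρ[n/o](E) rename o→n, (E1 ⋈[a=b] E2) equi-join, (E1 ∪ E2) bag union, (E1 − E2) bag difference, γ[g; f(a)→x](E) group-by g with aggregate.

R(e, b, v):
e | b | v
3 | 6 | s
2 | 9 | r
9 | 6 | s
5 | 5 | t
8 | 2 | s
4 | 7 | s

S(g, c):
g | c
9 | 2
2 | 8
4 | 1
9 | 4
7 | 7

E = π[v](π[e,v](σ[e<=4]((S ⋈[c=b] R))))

σ filters on e, owned by the right side.
E' = π[v](π[e,v]((S ⋈[c=b] σ[e<=4](R))))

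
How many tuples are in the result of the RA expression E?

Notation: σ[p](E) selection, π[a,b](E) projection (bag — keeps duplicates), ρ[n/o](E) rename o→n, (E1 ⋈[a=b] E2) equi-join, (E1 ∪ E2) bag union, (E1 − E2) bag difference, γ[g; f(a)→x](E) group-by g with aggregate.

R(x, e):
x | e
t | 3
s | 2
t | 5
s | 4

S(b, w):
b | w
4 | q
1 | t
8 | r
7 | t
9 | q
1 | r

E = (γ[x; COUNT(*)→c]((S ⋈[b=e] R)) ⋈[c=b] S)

Per-node cardinality:
  S → 6
  R → 4
  (S ⋈[b=e] R) → 1
  γ[x; COUNT(*)→c]((S ⋈[b=e] R)) → 1
  S → 6
  (γ[x; COUNT(*)→c]((S ⋈[b=e] R)) ⋈[c=b] S) → 2

|E| = 2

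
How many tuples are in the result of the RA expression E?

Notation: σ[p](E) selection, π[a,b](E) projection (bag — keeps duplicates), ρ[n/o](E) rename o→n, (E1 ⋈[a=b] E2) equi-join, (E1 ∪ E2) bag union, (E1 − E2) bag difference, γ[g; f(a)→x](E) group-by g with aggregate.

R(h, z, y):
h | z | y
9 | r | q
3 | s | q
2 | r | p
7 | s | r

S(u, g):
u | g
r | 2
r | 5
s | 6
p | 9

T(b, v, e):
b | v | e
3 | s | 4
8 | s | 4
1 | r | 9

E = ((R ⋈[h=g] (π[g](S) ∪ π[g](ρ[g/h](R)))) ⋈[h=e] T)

Stepwise |·|:
  R → 4
  S → 4
  π[g](S) → 4
  R → 4
  ρ[g/h](R) → 4
  π[g](ρ[g/h](R)) → 4
  (π[g](S) ∪ π[g](ρ[g/h](R))) → 8
  (R ⋈[h=g] (π[g](S) ∪ π[g](ρ[g/h](R)))) → 6
  T → 3
  ((R ⋈[h=g] (π[g](S) ∪ π[g](ρ[g/h](R)))) ⋈[h=e] T) → 2

|E| = 2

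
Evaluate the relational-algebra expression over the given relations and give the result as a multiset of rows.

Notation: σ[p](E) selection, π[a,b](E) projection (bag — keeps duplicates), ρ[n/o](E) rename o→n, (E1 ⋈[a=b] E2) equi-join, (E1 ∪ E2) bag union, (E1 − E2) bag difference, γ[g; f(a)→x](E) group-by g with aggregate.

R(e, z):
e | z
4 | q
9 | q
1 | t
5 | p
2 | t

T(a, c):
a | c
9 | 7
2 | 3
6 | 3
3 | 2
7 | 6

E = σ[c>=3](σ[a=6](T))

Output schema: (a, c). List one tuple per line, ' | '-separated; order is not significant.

Per-node cardinality:
  T → 5
  σ[a=6](T) → 1
  σ[c>=3](σ[a=6](T)) → 1

== RESULT ==
a | c
6 | 3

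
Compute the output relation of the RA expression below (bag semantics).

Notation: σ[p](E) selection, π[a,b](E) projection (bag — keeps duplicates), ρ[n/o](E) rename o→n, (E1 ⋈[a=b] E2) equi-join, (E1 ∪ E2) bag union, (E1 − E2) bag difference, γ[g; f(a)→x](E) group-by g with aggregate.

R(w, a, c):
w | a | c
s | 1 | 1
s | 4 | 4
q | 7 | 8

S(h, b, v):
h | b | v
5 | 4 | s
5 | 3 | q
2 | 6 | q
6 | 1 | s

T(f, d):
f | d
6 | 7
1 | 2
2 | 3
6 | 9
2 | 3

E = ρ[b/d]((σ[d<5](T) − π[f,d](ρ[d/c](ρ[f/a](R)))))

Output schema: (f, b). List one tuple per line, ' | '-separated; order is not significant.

Stepwise |·|:
  T → 5
  σ[d<5](T) → 3
  R → 3
  ρ[f/a](R) → 3
  ρ[d/c](ρ[f/a](R)) → 3
  π[f,d](ρ[d/c](ρ[f/a](R))) → 3
  (σ[d<5](T) − π[f,d](ρ[d/c](ρ[f/a](R)))) → 3
  ρ[b/d]((σ[d<5](T) − π[f,d](ρ[d/c](ρ[f/a](R))))) → 3

== RESULT ==
f | b
1 | 2
2 | 3
2 | 3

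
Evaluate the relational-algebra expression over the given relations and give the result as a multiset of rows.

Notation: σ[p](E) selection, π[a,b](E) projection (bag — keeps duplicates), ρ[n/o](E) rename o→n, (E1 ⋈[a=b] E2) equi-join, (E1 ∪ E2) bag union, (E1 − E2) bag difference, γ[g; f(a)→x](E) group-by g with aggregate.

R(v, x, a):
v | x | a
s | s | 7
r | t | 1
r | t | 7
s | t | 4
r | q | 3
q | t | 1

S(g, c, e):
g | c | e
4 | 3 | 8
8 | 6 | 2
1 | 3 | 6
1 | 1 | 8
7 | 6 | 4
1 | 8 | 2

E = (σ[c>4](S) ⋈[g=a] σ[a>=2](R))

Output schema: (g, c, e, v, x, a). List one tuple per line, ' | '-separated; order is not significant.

Per-node cardinality:
  S → 6
  σ[c>4](S) → 3
  R → 6
  σ[a>=2](R) → 4
  (σ[c>4](S) ⋈[g=a] σ[a>=2](R)) → 2

== RESULT ==
g | c | e | v | x | a
7 | 6 | 4 | r | t | 7
7 | 6 | 4 | s | s | 7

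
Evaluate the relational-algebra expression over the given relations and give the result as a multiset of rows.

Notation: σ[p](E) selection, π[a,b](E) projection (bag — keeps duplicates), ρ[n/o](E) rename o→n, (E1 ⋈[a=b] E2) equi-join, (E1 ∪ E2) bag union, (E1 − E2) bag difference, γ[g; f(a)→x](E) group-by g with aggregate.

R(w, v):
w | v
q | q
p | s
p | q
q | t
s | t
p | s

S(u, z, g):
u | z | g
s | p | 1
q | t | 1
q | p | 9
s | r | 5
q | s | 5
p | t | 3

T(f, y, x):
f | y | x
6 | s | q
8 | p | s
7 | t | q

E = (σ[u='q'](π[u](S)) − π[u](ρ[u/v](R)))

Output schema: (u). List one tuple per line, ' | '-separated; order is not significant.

Row counts bottom-up:
  S → 6
  π[u](S) → 6
  σ[u='q'](π[u](S)) → 3
  R → 6
  ρ[u/v](R) → 6
  π[u](ρ[u/v](R)) → 6
  (σ[u='q'](π[u](S)) − π[u](ρ[u/v](R))) → 1

== RESULT ==
u
q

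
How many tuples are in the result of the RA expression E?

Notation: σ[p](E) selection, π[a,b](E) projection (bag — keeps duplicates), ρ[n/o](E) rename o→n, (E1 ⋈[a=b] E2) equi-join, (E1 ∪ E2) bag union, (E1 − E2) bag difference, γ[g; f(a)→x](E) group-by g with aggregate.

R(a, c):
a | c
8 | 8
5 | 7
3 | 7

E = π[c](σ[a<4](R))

Stepwise |·|:
  R → 3
  σ[a<4](R) → 1
  π[c](σ[a<4](R)) → 1

|E| = 1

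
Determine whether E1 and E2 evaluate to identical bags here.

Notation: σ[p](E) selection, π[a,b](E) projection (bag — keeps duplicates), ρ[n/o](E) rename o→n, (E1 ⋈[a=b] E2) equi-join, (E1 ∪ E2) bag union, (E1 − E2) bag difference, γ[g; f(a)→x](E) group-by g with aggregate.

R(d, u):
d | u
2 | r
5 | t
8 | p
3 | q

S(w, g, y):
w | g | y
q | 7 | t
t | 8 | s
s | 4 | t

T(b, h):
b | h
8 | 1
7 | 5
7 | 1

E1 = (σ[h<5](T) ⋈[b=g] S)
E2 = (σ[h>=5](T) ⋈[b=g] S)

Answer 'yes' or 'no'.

E1 row counts bottom-up:
  T → 3
  σ[h<5](T) → 2
  S → 3
  (σ[h<5](T) ⋈[b=g] S) → 2
E2 row counts bottom-up:
  T → 3
  σ[h>=5](T) → 1
  S → 3
  (σ[h>=5](T) ⋈[b=g] S) → 1

E1 result:
b | h | w | g | y
7 | 1 | q | 7 | t
8 | 1 | t | 8 | s
E2 result:
b | h | w | g | y
7 | 5 | q | 7 | t
Witness: (8, 1, 't', 8, 's') appears 1× in E1 but 0× in E2.

no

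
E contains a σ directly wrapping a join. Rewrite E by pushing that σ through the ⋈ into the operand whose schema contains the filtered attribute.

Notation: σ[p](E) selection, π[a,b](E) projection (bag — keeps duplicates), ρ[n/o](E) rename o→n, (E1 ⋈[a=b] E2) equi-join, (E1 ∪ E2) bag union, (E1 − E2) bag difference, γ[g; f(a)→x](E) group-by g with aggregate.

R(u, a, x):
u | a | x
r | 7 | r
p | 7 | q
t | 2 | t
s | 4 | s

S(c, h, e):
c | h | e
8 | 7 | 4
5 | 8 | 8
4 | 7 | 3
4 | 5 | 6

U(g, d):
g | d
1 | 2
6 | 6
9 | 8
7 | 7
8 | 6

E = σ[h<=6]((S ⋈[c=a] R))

σ filters on h, owned by the left side.
E' = (σ[h<=6](S) ⋈[c=a] R)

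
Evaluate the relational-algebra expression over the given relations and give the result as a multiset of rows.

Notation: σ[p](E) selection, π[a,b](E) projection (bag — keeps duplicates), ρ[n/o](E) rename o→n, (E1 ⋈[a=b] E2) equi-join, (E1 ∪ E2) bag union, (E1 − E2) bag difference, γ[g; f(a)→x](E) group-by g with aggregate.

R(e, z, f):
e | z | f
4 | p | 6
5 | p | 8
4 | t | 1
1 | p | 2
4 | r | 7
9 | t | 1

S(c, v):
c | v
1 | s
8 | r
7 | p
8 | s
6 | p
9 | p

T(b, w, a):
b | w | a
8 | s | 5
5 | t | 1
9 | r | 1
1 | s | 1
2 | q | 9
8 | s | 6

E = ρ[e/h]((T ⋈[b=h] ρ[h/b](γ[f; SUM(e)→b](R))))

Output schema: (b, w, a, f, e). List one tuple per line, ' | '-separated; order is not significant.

Subexpression sizes:
  T → 6
  R → 6
  γ[f; SUM(e)→b](R) → 5
  ρ[h/b](γ[f; SUM(e)→b](R)) → 5
  (T ⋈[b=h] ρ[h/b](γ[f; SUM(e)→b](R))) → 2
  ρ[e/h]((T ⋈[b=h] ρ[h/b](γ[f; SUM(e)→b](R)))) → 2

== RESULT ==
b | w | a | f | e
1 | s | 1 | 2 | 1
5 | t | 1 | 8 | 5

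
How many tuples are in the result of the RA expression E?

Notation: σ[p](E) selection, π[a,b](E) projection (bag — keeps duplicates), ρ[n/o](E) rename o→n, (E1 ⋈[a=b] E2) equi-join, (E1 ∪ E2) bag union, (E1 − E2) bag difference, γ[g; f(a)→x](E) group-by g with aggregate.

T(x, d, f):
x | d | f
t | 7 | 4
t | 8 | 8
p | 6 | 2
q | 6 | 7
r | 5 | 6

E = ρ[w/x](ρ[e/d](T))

Stepwise |·|:
  T → 5
  ρ[e/d](T) → 5
  ρ[w/x](ρ[e/d](T)) → 5

|E| = 5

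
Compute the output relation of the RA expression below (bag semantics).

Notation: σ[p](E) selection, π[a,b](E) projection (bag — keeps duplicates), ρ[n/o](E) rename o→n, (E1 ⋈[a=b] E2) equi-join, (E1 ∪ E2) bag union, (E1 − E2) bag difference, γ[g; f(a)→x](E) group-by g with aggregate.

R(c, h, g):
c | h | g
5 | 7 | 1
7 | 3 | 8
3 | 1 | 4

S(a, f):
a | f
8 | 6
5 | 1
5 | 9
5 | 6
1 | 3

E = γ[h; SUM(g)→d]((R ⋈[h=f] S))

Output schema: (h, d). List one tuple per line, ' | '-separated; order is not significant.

Stepwise |·|:
  R → 3
  S → 5
  (R ⋈[h=f] S) → 2
  γ[h; SUM(g)→d]((R ⋈[h=f] S)) → 2

== RESULT ==
h | d
1 | 4
3 | 8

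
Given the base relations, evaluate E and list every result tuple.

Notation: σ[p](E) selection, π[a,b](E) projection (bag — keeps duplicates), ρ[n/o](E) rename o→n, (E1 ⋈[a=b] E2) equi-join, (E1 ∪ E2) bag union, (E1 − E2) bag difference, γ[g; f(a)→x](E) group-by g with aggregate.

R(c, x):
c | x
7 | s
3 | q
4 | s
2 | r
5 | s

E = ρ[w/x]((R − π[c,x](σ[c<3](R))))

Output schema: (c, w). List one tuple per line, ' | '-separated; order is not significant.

Per-node cardinality:
  R → 5
  R → 5
  σ[c<3](R) → 1
  π[c,x](σ[c<3](R)) → 1
  (R − π[c,x](σ[c<3](R))) → 4
  ρ[w/x]((R − π[c,x](σ[c<3](R)))) → 4

== RESULT ==
c | w
3 | q
4 | s
5 | s
7 | s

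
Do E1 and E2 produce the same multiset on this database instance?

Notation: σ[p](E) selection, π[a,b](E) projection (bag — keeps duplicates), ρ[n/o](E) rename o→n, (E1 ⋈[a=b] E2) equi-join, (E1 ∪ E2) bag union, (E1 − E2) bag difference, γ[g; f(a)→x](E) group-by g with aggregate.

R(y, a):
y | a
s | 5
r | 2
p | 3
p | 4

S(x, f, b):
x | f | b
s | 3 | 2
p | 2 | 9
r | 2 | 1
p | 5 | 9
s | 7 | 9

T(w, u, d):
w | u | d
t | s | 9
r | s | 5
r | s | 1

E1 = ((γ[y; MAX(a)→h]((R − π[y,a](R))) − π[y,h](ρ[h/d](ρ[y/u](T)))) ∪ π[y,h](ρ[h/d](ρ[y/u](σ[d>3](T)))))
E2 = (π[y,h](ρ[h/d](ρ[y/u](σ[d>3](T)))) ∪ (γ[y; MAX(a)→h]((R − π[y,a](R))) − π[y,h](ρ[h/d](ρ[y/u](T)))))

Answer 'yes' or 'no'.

E1 per-node cardinality:
  R → 4
  R → 4
  π[y,a](R) → 4
  (R − π[y,a](R)) → 0
  γ[y; MAX(a)→h]((R − π[y,a](R))) → 0
  T → 3
  ρ[y/u](T) → 3
  ρ[h/d](ρ[y/u](T)) → 3
  π[y,h](ρ[h/d](ρ[y/u](T))) → 3
  (γ[y; MAX(a)→h]((R − π[y,a](R))) − π[y,h](ρ[h/d](ρ[y/u](T)))) → 0
  T → 3
  σ[d>3](T) → 2
  ρ[y/u](σ[d>3](T)) → 2
  ρ[h/d](ρ[y/u](σ[d>3](T))) → 2
  π[y,h](ρ[h/d](ρ[y/u](σ[d>3](T)))) → 2
  ((γ[y; MAX(a)→h]((R − π[y,a](R))) − π[y,h](ρ[h/d](ρ[y/u](T)))) ∪ π[y,h](ρ[h/d](ρ[y/u](σ[d>3](T))))) → 2
E2 per-node cardinality:
  T → 3
  σ[d>3](T) → 2
  ρ[y/u](σ[d>3](T)) → 2
  ρ[h/d](ρ[y/u](σ[d>3](T))) → 2
  π[y,h](ρ[h/d](ρ[y/u](σ[d>3](T)))) → 2
  R → 4
  R → 4
  π[y,a](R) → 4
  (R − π[y,a](R)) → 0
  γ[y; MAX(a)→h]((R − π[y,a](R))) → 0
  T → 3
  ρ[y/u](T) → 3
  ρ[h/d](ρ[y/u](T)) → 3
  π[y,h](ρ[h/d](ρ[y/u](T))) → 3
  (γ[y; MAX(a)→h]((R − π[y,a](R))) − π[y,h](ρ[h/d](ρ[y/u](T)))) → 0
  (π[y,h](ρ[h/d](ρ[y/u](σ[d>3](T)))) ∪ (γ[y; MAX(a)→h]((R − π[y,a](R))) − π[y,h](ρ[h/d](ρ[y/u](T))))) → 2

E1 and E2 produce the same multiset:
y | h
s | 5
s | 9

yes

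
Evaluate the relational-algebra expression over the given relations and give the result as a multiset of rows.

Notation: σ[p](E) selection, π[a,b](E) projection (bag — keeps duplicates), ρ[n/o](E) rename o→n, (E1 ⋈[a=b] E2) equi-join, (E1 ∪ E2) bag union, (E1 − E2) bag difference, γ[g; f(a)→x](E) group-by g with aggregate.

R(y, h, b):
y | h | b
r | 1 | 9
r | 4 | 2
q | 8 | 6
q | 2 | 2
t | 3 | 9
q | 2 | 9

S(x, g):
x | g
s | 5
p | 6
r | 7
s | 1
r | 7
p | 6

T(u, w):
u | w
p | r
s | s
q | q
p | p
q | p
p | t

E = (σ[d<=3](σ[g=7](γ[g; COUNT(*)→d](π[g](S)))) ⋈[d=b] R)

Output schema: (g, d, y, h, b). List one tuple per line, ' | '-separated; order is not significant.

Row counts bottom-up:
  S → 6
  π[g](S) → 6
  γ[g; COUNT(*)→d](π[g](S)) → 4
  σ[g=7](γ[g; COUNT(*)→d](π[g](S))) → 1
  σ[d<=3](σ[g=7](γ[g; COUNT(*)→d](π[g](S)))) → 1
  R → 6
  (σ[d<=3](σ[g=7](γ[g; COUNT(*)→d](π[g](S)))) ⋈[d=b] R) → 2

== RESULT ==
g | d | y | h | b
7 | 2 | q | 2 | 2
7 | 2 | r | 4 | 2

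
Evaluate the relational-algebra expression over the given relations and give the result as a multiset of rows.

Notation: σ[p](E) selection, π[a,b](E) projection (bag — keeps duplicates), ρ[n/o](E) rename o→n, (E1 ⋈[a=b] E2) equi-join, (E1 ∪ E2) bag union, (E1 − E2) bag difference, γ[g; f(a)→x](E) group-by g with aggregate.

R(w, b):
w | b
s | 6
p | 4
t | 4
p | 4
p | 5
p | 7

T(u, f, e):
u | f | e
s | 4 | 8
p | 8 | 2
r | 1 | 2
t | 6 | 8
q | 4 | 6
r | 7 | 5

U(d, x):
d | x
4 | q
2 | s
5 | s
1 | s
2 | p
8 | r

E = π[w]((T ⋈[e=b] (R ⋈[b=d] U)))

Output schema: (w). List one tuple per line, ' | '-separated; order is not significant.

Row counts bottom-up:
  T → 6
  R → 6
  U → 6
  (R ⋈[b=d] U) → 4
  (T ⋈[e=b] (R ⋈[b=d] U)) → 1
  π[w]((T ⋈[e=b] (R ⋈[b=d] U))) → 1

== RESULT ==
w
p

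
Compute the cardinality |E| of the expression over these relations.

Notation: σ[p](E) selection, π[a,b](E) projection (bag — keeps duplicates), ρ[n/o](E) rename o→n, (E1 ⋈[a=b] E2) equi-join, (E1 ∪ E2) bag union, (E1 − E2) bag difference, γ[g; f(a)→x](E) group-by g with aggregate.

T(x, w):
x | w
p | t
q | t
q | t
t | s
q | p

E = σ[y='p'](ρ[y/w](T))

Stepwise |·|:
  T → 5
  ρ[y/w](T) → 5
  σ[y='p'](ρ[y/w](T)) → 1

|E| = 1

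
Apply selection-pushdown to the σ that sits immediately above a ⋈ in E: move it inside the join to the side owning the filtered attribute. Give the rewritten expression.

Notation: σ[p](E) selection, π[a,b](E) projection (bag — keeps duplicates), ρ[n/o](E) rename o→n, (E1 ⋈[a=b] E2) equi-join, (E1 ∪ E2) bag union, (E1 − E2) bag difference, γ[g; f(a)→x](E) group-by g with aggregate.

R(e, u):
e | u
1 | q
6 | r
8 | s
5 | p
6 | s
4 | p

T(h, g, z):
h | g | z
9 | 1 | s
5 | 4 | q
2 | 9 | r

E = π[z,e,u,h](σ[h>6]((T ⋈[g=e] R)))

σ filters on h, owned by the left side.
E' = π[z,e,u,h]((σ[h>6](T) ⋈[g=e] R))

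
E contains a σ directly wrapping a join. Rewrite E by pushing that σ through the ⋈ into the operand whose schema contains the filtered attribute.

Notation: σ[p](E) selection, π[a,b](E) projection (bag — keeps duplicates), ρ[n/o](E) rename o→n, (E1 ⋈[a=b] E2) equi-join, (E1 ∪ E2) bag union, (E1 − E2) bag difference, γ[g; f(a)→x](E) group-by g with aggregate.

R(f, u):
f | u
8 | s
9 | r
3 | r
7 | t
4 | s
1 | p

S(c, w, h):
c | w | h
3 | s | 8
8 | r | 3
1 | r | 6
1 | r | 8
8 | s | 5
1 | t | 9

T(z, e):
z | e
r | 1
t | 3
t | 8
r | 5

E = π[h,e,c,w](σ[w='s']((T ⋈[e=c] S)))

σ filters on w, owned by the right side.
E' = π[h,e,c,w]((T ⋈[e=c] σ[w='s'](S)))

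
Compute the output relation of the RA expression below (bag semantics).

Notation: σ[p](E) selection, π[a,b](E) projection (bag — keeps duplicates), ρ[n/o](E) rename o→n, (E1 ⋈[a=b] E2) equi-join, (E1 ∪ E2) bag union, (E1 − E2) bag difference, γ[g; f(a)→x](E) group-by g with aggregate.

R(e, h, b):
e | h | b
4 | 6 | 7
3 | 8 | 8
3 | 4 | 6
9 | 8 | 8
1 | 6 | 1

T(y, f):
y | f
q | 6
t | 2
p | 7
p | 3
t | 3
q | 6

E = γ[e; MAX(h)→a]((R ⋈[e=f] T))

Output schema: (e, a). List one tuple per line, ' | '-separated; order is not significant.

Stepwise |·|:
  R → 5
  T → 6
  (R ⋈[e=f] T) → 4
  γ[e; MAX(h)→a]((R ⋈[e=f] T)) → 1

== RESULT ==
e | a
3 | 8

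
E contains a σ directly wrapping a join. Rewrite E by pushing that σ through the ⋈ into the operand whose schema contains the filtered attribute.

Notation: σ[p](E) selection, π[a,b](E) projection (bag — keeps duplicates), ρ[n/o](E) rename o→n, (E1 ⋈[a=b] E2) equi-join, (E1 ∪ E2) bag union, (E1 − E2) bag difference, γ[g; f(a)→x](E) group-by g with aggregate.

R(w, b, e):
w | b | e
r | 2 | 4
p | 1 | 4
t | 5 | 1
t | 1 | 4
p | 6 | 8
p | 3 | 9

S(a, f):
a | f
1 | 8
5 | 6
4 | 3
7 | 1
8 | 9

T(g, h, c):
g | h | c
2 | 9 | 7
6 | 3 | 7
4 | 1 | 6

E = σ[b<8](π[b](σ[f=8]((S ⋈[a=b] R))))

σ filters on f, owned by the left side.
E' = σ[b<8](π[b]((σ[f=8](S) ⋈[a=b] R)))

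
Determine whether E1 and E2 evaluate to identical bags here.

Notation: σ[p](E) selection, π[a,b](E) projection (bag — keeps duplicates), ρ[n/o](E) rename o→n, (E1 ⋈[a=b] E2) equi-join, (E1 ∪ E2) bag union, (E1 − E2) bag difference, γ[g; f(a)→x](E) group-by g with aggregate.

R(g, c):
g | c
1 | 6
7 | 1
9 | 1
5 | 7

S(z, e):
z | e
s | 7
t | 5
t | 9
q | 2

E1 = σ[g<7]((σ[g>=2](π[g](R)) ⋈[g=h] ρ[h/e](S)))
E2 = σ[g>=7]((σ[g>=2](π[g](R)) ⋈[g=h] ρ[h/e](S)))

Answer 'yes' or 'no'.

E1 row counts bottom-up:
  R → 4
  π[g](R) → 4
  σ[g>=2](π[g](R)) → 3
  S → 4
  ρ[h/e](S) → 4
  (σ[g>=2](π[g](R)) ⋈[g=h] ρ[h/e](S)) → 3
  σ[g<7]((σ[g>=2](π[g](R)) ⋈[g=h] ρ[h/e](S))) → 1
E2 row counts bottom-up:
  R → 4
  π[g](R) → 4
  σ[g>=2](π[g](R)) → 3
  S → 4
  ρ[h/e](S) → 4
  (σ[g>=2](π[g](R)) ⋈[g=h] ρ[h/e](S)) → 3
  σ[g>=7]((σ[g>=2](π[g](R)) ⋈[g=h] ρ[h/e](S))) → 2

E1 result:
g | z | h
5 | t | 5
E2 result:
g | z | h
7 | s | 7
9 | t | 9
Witness: (9, 't', 9) appears 0× in E1 but 1× in E2.

no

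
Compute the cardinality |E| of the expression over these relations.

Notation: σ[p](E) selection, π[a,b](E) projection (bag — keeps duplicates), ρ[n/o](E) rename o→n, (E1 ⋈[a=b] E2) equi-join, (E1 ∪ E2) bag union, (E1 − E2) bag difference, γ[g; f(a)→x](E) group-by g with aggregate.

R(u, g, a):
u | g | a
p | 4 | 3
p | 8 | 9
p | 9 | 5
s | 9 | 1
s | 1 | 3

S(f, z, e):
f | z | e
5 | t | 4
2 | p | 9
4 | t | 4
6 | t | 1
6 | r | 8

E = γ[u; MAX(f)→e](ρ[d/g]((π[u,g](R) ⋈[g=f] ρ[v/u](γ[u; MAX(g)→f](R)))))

Row counts bottom-up:
  R → 5
  π[u,g](R) → 5
  R → 5
  γ[u; MAX(g)→f](R) → 2
  ρ[v/u](γ[u; MAX(g)→f](R)) → 2
  (π[u,g](R) ⋈[g=f] ρ[v/u](γ[u; MAX(g)→f](R))) → 4
  ρ[d/g]((π[u,g](R) ⋈[g=f] ρ[v/u](γ[u; MAX(g)→f](R)))) → 4
  γ[u; MAX(f)→e](ρ[d/g]((π[u,g](R) ⋈[g=f] ρ[v/u](γ[u; MAX(g)→f](R))))) → 2

|E| = 2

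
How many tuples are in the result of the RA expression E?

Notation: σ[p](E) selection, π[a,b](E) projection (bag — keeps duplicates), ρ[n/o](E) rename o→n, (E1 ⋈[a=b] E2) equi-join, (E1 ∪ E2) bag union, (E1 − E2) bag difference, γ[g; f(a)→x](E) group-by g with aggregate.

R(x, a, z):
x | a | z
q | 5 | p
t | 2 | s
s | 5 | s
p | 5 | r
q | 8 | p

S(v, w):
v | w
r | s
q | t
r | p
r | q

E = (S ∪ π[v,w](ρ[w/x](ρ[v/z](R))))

Row counts bottom-up:
  S → 4
  R → 5
  ρ[v/z](R) → 5
  ρ[w/x](ρ[v/z](R)) → 5
  π[v,w](ρ[w/x](ρ[v/z](R))) → 5
  (S ∪ π[v,w](ρ[w/x](ρ[v/z](R)))) → 9

|E| = 9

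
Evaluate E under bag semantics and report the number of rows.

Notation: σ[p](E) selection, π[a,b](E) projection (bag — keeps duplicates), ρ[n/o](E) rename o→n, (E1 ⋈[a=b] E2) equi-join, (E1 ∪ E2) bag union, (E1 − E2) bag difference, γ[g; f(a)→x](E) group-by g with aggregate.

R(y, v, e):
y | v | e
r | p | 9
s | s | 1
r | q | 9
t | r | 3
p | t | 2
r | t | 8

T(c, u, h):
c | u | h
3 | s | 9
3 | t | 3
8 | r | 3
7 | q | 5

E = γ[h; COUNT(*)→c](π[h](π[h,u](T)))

Stepwise |·|:
  T → 4
  π[h,u](T) → 4
  π[h](π[h,u](T)) → 4
  γ[h; COUNT(*)→c](π[h](π[h,u](T))) → 3

|E| = 3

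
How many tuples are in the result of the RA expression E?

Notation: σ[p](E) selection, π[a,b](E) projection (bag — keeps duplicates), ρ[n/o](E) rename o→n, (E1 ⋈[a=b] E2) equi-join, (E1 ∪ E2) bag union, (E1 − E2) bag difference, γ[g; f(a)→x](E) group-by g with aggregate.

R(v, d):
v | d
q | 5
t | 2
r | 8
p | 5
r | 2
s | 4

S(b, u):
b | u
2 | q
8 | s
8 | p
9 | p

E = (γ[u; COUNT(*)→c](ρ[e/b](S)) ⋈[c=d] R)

Per-node cardinality:
  S → 4
  ρ[e/b](S) → 4
  γ[u; COUNT(*)→c](ρ[e/b](S)) → 3
  R → 6
  (γ[u; COUNT(*)→c](ρ[e/b](S)) ⋈[c=d] R) → 2

|E| = 2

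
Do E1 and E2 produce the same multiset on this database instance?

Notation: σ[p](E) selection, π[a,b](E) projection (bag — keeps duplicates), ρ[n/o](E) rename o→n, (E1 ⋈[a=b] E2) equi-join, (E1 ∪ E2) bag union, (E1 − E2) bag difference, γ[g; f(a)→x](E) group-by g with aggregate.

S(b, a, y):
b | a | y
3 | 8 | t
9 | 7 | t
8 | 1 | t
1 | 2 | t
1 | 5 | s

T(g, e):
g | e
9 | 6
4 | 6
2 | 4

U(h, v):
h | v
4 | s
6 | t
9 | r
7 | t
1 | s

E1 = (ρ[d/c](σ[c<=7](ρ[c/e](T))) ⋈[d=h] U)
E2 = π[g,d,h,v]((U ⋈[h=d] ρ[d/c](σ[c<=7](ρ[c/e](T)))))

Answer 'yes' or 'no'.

E1 stepwise |·|:
  T → 3
  ρ[c/e](T) → 3
  σ[c<=7](ρ[c/e](T)) → 3
  ρ[d/c](σ[c<=7](ρ[c/e](T))) → 3
  U → 5
  (ρ[d/c](σ[c<=7](ρ[c/e](T))) ⋈[d=h] U) → 3
E2 stepwise |·|:
  U → 5
  T → 3
  ρ[c/e](T) → 3
  σ[c<=7](ρ[c/e](T)) → 3
  ρ[d/c](σ[c<=7](ρ[c/e](T))) → 3
  (U ⋈[h=d] ρ[d/c](σ[c<=7](ρ[c/e](T)))) → 3
  π[g,d,h,v]((U ⋈[h=d] ρ[d/c](σ[c<=7](ρ[c/e](T))))) → 3

E1 and E2 produce the same multiset:
g | d | h | v
2 | 4 | 4 | s
4 | 6 | 6 | t
9 | 6 | 6 | t

yes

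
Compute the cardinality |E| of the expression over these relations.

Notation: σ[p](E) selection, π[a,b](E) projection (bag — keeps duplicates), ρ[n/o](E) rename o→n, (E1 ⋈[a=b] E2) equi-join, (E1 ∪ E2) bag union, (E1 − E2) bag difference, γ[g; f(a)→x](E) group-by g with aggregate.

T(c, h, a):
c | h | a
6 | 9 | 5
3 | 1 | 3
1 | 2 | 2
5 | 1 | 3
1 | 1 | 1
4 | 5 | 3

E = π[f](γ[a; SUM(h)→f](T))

Stepwise |·|:
  T → 6
  γ[a; SUM(h)→f](T) → 4
  π[f](γ[a; SUM(h)→f](T)) → 4

|E| = 4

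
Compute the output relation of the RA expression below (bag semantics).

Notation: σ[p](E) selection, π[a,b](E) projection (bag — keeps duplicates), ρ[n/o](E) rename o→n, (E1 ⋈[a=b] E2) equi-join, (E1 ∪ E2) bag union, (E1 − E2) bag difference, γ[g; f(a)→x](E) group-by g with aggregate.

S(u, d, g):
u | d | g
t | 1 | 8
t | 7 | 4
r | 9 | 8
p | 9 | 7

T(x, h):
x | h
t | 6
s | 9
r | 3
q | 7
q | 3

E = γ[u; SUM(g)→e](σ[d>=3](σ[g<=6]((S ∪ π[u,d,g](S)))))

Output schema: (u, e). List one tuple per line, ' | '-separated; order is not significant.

Per-node cardinality:
  S → 4
  S → 4
  π[u,d,g](S) → 4
  (S ∪ π[u,d,g](S)) → 8
  σ[g<=6]((S ∪ π[u,d,g](S))) → 2
  σ[d>=3](σ[g<=6]((S ∪ π[u,d,g](S)))) → 2
  γ[u; SUM(g)→e](σ[d>=3](σ[g<=6]((S ∪ π[u,d,g](S))))) → 1

== RESULT ==
u | e
t | 8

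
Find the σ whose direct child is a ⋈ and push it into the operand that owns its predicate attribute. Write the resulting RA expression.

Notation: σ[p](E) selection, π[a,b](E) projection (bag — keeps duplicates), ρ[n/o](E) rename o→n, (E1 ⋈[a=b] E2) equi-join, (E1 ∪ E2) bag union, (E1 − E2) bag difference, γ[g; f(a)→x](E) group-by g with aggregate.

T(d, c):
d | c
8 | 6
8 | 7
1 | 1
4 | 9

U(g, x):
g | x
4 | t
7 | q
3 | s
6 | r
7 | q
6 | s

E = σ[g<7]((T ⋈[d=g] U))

σ filters on g, owned by the right side.
E' = (T ⋈[d=g] σ[g<7](U))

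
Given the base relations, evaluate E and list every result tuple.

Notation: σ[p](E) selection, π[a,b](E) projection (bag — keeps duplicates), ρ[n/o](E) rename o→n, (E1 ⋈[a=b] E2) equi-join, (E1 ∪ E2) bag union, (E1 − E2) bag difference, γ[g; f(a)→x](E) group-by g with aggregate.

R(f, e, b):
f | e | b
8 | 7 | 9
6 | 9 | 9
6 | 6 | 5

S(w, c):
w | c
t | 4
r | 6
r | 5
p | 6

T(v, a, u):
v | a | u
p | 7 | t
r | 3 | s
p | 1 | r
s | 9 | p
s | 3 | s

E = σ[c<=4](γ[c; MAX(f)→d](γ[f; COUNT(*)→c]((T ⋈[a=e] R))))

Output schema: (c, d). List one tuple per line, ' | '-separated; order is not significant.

Stepwise |·|:
  T → 5
  R → 3
  (T ⋈[a=e] R) → 2
  γ[f; COUNT(*)→c]((T ⋈[a=e] R)) → 2
  γ[c; MAX(f)→d](γ[f; COUNT(*)→c]((T ⋈[a=e] R))) → 1
  σ[c<=4](γ[c; MAX(f)→d](γ[f; COUNT(*)→c]((T ⋈[a=e] R)))) → 1

== RESULT ==
c | d
1 | 8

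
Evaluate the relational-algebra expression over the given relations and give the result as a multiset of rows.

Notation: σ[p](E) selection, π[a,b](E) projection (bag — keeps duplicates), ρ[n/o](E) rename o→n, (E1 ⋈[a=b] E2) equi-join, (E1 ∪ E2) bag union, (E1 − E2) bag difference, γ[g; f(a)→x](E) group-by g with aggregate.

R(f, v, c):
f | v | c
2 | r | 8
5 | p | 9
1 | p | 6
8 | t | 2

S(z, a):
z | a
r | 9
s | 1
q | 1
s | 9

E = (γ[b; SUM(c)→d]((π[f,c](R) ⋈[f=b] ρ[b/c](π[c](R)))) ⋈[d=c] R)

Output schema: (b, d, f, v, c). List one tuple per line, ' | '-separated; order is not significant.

Row counts bottom-up:
  R → 4
  π[f,c](R) → 4
  R → 4
  π[c](R) → 4
  ρ[b/c](π[c](R)) → 4
  (π[f,c](R) ⋈[f=b] ρ[b/c](π[c](R))) → 2
  γ[b; SUM(c)→d]((π[f,c](R) ⋈[f=b] ρ[b/c](π[c](R)))) → 2
  R → 4
  (γ[b; SUM(c)→d]((π[f,c](R) ⋈[f=b] ρ[b/c](π[c](R)))) ⋈[d=c] R) → 2

== RESULT ==
b | d | f | v | c
2 | 8 | 2 | r | 8
8 | 2 | 8 | t | 2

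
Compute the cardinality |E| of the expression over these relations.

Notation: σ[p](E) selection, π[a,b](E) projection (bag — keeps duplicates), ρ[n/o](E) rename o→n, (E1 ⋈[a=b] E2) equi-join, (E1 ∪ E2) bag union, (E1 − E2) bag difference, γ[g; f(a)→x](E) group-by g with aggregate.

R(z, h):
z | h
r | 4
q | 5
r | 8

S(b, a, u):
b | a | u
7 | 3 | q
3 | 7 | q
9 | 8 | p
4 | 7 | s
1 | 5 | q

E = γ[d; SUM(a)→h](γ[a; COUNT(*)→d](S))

Subexpression sizes:
  S → 5
  γ[a; COUNT(*)→d](S) → 4
  γ[d; SUM(a)→h](γ[a; COUNT(*)→d](S)) → 2

|E| = 2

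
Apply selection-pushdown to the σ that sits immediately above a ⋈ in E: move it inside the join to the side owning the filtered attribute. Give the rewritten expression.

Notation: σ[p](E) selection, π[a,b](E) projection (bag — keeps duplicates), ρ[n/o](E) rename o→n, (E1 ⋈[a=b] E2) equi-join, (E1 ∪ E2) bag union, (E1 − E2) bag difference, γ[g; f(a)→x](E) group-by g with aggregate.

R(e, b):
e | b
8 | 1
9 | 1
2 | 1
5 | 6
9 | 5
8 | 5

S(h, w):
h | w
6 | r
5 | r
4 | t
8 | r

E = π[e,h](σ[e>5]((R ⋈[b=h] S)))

σ filters on e, owned by the left side.
E' = π[e,h]((σ[e>5](R) ⋈[b=h] S))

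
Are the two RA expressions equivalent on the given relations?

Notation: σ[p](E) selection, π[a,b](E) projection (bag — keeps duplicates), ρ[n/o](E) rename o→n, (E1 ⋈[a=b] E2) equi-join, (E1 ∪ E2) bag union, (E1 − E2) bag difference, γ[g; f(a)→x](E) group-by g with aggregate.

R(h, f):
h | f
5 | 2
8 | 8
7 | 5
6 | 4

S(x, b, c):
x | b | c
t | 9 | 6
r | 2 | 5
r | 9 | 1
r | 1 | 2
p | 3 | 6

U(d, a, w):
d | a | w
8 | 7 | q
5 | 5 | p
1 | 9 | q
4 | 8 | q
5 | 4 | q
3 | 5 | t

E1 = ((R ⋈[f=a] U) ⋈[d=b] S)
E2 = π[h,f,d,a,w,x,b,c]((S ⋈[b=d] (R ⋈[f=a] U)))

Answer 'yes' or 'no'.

E1 stepwise |·|:
  R → 4
  U → 6
  (R ⋈[f=a] U) → 4
  S → 5
  ((R ⋈[f=a] U) ⋈[d=b] S) → 1
E2 stepwise |·|:
  S → 5
  R → 4
  U → 6
  (R ⋈[f=a] U) → 4
  (S ⋈[b=d] (R ⋈[f=a] U)) → 1
  π[h,f,d,a,w,x,b,c]((S ⋈[b=d] (R ⋈[f=a] U))) → 1

E1 and E2 produce the same multiset:
h | f | d | a | w | x | b | c
7 | 5 | 3 | 5 | t | p | 3 | 6

yes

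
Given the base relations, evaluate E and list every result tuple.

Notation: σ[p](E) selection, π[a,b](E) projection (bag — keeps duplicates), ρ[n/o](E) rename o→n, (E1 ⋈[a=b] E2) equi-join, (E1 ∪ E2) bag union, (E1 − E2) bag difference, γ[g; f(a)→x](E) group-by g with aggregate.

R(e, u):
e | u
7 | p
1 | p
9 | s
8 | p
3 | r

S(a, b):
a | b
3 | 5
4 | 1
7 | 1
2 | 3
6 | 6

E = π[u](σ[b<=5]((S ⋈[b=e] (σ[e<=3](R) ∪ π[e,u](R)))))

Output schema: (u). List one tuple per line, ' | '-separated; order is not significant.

Subexpression sizes:
  S → 5
  R → 5
  σ[e<=3](R) → 2
  R → 5
  π[e,u](R) → 5
  (σ[e<=3](R) ∪ π[e,u](R)) → 7
  (S ⋈[b=e] (σ[e<=3](R) ∪ π[e,u](R))) → 6
  σ[b<=5]((S ⋈[b=e] (σ[e<=3](R) ∪ π[e,u](R)))) → 6
  π[u](σ[b<=5]((S ⋈[b=e] (σ[e<=3](R) ∪ π[e,u](R))))) → 6

== RESULT ==
u
p
p
p
p
r
r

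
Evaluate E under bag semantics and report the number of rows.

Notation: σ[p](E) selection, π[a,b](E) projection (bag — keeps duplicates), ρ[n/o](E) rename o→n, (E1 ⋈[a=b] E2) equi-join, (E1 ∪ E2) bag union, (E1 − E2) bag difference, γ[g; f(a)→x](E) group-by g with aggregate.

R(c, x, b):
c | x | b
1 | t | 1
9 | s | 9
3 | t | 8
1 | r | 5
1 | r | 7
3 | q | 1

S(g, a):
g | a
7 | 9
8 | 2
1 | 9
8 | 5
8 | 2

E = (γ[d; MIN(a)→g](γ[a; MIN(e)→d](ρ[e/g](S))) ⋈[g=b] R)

Stepwise |·|:
  S → 5
  ρ[e/g](S) → 5
  γ[a; MIN(e)→d](ρ[e/g](S)) → 3
  γ[d; MIN(a)→g](γ[a; MIN(e)→d](ρ[e/g](S))) → 2
  R → 6
  (γ[d; MIN(a)→g](γ[a; MIN(e)→d](ρ[e/g](S))) ⋈[g=b] R) → 1

|E| = 1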